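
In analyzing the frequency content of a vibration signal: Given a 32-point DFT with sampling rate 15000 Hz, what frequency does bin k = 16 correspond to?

The frequency of DFT bin k is: f_k = k * f_s / N
f_16 = 16 * 15000 / 32 = 7500 Hz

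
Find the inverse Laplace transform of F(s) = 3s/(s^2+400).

Standard pair: s/(s^2+w^2) <-> cos(wt)*u(t)
With k=3, w=20: f(t) = 3*cos(20t)*u(t)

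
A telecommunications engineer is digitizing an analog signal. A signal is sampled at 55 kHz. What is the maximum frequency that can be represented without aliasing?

The maximum frequency that can be represented without aliasing
is the Nyquist frequency: f_max = f_s / 2 = 55 kHz / 2 = 55/2 kHz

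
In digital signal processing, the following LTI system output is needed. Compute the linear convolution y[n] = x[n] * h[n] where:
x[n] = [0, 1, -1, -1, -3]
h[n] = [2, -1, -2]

y[n] = sum_k x[k]*h[n-k]. Output length = len(x) + len(h) - 1 = 5 + 3 - 1 = 7.
y[0] = 0*2 = 0
y[1] = 1*2 + 0*-1 = 2
y[2] = -1*2 + 1*-1 + 0*-2 = -3
y[3] = -1*2 + -1*-1 + 1*-2 = -3
y[4] = -3*2 + -1*-1 + -1*-2 = -3
y[5] = -3*-1 + -1*-2 = 5
y[6] = -3*-2 = 6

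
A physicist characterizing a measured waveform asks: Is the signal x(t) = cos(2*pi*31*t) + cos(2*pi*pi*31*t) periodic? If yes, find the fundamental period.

f1 = 31 Hz, f2 = 31*pi Hz
Ratio f2/f1 = pi, which is irrational.
Since the frequency ratio is irrational, no common period exists.
The signal is not periodic.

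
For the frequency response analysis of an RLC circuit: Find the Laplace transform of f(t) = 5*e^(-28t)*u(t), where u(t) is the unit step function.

Standard Laplace transform pair:
e^(-at)*u(t) <-> 1/(s+a)
With a = 28: L{5*e^(-28t)*u(t)} = 5/(s+28), ROC: Re(s) > -28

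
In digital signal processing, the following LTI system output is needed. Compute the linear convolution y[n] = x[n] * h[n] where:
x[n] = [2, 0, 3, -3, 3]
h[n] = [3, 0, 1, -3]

y[n] = sum_k x[k]*h[n-k]. Output length = len(x) + len(h) - 1 = 5 + 4 - 1 = 8.
y[0] = 2*3 = 6
y[1] = 0*3 + 2*0 = 0
y[2] = 3*3 + 0*0 + 2*1 = 11
y[3] = -3*3 + 3*0 + 0*1 + 2*-3 = -15
y[4] = 3*3 + -3*0 + 3*1 + 0*-3 = 12
y[5] = 3*0 + -3*1 + 3*-3 = -12
y[6] = 3*1 + -3*-3 = 12
y[7] = 3*-3 = -9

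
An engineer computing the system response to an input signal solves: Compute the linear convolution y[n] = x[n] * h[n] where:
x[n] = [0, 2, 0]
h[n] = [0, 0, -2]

y[n] = sum_k x[k]*h[n-k]. Output length = len(x) + len(h) - 1 = 3 + 3 - 1 = 5.
y[0] = 0*0 = 0
y[1] = 2*0 + 0*0 = 0
y[2] = 0*0 + 2*0 + 0*-2 = 0
y[3] = 0*0 + 2*-2 = -4
y[4] = 0*-2 = 0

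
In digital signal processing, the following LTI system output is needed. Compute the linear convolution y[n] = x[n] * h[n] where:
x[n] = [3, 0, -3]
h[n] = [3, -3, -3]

y[n] = sum_k x[k]*h[n-k]. Output length = len(x) + len(h) - 1 = 3 + 3 - 1 = 5.
y[0] = 3*3 = 9
y[1] = 0*3 + 3*-3 = -9
y[2] = -3*3 + 0*-3 + 3*-3 = -18
y[3] = -3*-3 + 0*-3 = 9
y[4] = -3*-3 = 9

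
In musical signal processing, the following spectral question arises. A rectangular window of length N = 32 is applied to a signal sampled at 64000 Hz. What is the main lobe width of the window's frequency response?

For a rectangular window of length N,
the main lobe width in frequency is 2*f_s/N.
= 2*64000/32 = 4000 Hz
This determines the minimum frequency separation for resolving two sinusoids.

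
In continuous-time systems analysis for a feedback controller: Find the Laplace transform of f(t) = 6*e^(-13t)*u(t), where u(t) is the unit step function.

Standard Laplace transform pair:
e^(-at)*u(t) <-> 1/(s+a)
With a = 13: L{6*e^(-13t)*u(t)} = 6/(s+13), ROC: Re(s) > -13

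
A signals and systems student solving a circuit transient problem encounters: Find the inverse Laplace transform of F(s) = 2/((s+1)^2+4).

Standard pair: w/((s+a)^2+w^2) <-> e^(-at)*sin(wt)*u(t)
With a=1, w=2: f(t) = e^(-t)*sin(2t)*u(t)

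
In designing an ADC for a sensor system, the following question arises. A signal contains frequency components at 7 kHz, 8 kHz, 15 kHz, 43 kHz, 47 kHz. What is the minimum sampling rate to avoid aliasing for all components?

The highest frequency component is f_max = 47 kHz.
Nyquist rate = 2 * f_max = 2 * 47 kHz = 94 kHz.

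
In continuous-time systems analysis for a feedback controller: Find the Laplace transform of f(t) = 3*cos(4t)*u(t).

Standard pair: cos(wt)*u(t) <-> s/(s^2+w^2)
With w = 4: L{3*cos(4t)*u(t)} = 3s/(s^2+16)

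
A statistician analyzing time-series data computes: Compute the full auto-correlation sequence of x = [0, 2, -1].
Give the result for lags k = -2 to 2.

r_xx[k] = sum_m x[m]*x[m+k], indexed from 0, for k = -2 to 2:
  r_xx[-2] = x[2]*x[0] = 0
  r_xx[-1] = x[1]*x[0] + x[2]*x[1] = -2
  r_xx[0] = x[0]*x[0] + x[1]*x[1] + x[2]*x[2] = 5
  r_xx[1] = x[0]*x[1] + x[1]*x[2] = -2
  r_xx[2] = x[0]*x[2] = 0
r_xx = [0, -2, 5, -2, 0]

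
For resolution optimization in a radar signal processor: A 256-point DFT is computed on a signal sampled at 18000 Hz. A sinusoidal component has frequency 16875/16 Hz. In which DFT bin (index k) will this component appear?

DFT frequency resolution = f_s/N = 18000/256 = 1125/16 Hz
Bin index k = f_signal / resolution = 16875/16 / 1125/16 = 15
The signal frequency 16875/16 Hz falls in DFT bin k = 15.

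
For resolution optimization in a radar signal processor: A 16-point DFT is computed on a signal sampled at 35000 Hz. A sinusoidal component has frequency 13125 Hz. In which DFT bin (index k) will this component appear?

DFT frequency resolution = f_s/N = 35000/16 = 4375/2 Hz
Bin index k = f_signal / resolution = 13125 / 4375/2 = 6
The signal frequency 13125 Hz falls in DFT bin k = 6.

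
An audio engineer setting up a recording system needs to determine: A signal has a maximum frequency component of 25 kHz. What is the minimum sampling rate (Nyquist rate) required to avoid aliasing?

By the Nyquist-Shannon sampling theorem,
the minimum sampling rate (Nyquist rate) must be at least 2 * f_max.
Nyquist rate = 2 * 25 kHz = 50 kHz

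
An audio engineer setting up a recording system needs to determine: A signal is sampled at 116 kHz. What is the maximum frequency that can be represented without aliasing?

The maximum frequency that can be represented without aliasing
is the Nyquist frequency: f_max = f_s / 2 = 116 kHz / 2 = 58 kHz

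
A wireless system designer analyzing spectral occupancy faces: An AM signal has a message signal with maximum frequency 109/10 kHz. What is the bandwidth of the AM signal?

In AM (double-sideband), the bandwidth is twice the message frequency.
BW = 2 * f_m = 2 * 109/10 kHz = 109/5 kHz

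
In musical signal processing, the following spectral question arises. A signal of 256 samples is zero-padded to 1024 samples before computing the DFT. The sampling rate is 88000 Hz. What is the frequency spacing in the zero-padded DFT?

Original DFT: N = 256, resolution = f_s/N = 88000/256 = 1375/4 Hz
Zero-padded DFT: N = 1024, resolution = f_s/N = 88000/1024 = 1375/16 Hz
Zero-padding interpolates the spectrum (finer frequency grid)
but does NOT improve the true spectral resolution (ability to resolve close frequencies).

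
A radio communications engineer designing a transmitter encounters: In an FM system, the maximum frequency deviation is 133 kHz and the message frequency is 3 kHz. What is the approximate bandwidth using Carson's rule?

Carson's rule: BW = 2*(delta_f + f_m)
= 2*(133 + 3) kHz = 272 kHz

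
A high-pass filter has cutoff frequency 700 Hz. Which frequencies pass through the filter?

A high-pass filter passes all frequencies above the cutoff frequency 700 Hz and attenuates lower frequencies.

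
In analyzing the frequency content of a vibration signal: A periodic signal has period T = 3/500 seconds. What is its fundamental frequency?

The fundamental frequency is the reciprocal of the period.
f = 1/T = 1/(3/500) = 500/3 Hz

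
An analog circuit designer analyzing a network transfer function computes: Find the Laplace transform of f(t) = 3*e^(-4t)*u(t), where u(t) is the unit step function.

Standard Laplace transform pair:
e^(-at)*u(t) <-> 1/(s+a)
With a = 4: L{3*e^(-4t)*u(t)} = 3/(s+4), ROC: Re(s) > -4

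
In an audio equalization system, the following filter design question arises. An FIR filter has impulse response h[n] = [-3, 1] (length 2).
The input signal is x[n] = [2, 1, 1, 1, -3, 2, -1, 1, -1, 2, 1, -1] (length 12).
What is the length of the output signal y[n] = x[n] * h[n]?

For linear convolution, the output length is:
len(y) = len(x) + len(h) - 1 = 12 + 2 - 1 = 13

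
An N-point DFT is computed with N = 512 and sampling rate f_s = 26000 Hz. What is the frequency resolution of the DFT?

DFT frequency resolution = f_s / N
= 26000 / 512 = 1625/32 Hz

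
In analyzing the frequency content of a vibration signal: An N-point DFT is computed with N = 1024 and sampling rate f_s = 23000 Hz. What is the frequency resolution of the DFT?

DFT frequency resolution = f_s / N
= 23000 / 1024 = 2875/128 Hz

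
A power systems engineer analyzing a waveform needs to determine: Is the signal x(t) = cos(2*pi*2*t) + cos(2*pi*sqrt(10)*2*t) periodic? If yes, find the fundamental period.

f1 = 2 Hz, f2 = 2*sqrt(10) Hz
Ratio f2/f1 = sqrt(10), which is irrational.
Since the frequency ratio is irrational, no common period exists.
The signal is not periodic.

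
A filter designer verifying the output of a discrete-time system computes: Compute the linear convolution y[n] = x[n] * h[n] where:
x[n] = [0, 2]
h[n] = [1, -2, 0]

y[n] = sum_k x[k]*h[n-k]. Output length = len(x) + len(h) - 1 = 2 + 3 - 1 = 4.
y[0] = 0*1 = 0
y[1] = 2*1 + 0*-2 = 2
y[2] = 2*-2 + 0*0 = -4
y[3] = 2*0 = 0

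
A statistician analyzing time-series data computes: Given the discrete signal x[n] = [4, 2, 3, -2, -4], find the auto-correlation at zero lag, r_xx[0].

The auto-correlation at zero lag r_xx[0] equals the signal energy.
r_xx[0] = sum of x[n]^2 = 4^2 + 2^2 + 3^2 + (-2)^2 + (-4)^2
= 16 + 4 + 9 + 4 + 16 = 49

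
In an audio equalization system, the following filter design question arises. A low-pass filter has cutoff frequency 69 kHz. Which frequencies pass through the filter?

A low-pass filter passes all frequencies below the cutoff frequency 69 kHz and attenuates higher frequencies.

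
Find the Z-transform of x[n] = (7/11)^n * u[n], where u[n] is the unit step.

The Z-transform of a^n * u[n] is z/(z-a) for |z| > |a|.
Here a = 7/11, so X(z) = z/(z - (7/11)) = 11z/(11z - 7)
ROC: |z| > 7/11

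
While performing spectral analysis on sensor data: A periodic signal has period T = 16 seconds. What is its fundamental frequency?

The fundamental frequency is the reciprocal of the period.
f = 1/T = 1/(16) = 1/16 Hz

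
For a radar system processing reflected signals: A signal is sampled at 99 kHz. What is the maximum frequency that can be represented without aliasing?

The maximum frequency that can be represented without aliasing
is the Nyquist frequency: f_max = f_s / 2 = 99 kHz / 2 = 99/2 kHz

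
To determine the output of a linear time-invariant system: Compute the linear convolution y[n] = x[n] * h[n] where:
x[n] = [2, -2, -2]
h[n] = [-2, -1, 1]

y[n] = sum_k x[k]*h[n-k]. Output length = len(x) + len(h) - 1 = 3 + 3 - 1 = 5.
y[0] = 2*-2 = -4
y[1] = -2*-2 + 2*-1 = 2
y[2] = -2*-2 + -2*-1 + 2*1 = 8
y[3] = -2*-1 + -2*1 = 0
y[4] = -2*1 = -2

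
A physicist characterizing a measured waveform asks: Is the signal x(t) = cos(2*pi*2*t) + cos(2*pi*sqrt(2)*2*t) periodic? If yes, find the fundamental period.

f1 = 2 Hz, f2 = 2*sqrt(2) Hz
Ratio f2/f1 = sqrt(2), which is irrational.
Since the frequency ratio is irrational, no common period exists.
The signal is not periodic.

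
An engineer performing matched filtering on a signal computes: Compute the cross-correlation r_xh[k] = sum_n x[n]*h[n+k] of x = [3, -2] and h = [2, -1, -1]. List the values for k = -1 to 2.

Both sequences indexed from 0 and zero outside their support.
Lags with overlap: k = -1 to 2.
  r_xh[-1] = x[1]*h[0] = -4
  r_xh[0] = x[0]*h[0] + x[1]*h[1] = 8
  r_xh[1] = x[0]*h[1] + x[1]*h[2] = -1
  r_xh[2] = x[0]*h[2] = -3
r_xh = [-4, 8, -1, -3] (for k = -1, ..., 2)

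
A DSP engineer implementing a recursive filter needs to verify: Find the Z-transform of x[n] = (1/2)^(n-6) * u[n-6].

Time-shifting property: if X(z) = Z{x[n]}, then Z{x[n-d]} = z^(-d) * X(z)
X(z) = z/(z - 1/2) for x[n] = (1/2)^n * u[n]
Z{x[n-6]} = z^(-6) * z/(z - 1/2) = z^(-5)/(z - 1/2)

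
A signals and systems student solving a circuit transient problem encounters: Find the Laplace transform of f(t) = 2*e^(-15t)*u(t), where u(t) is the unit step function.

Standard Laplace transform pair:
e^(-at)*u(t) <-> 1/(s+a)
With a = 15: L{2*e^(-15t)*u(t)} = 2/(s+15), ROC: Re(s) > -15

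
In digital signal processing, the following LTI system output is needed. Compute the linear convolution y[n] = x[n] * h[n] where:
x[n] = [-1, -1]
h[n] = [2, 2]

y[n] = sum_k x[k]*h[n-k]. Output length = len(x) + len(h) - 1 = 2 + 2 - 1 = 3.
y[0] = -1*2 = -2
y[1] = -1*2 + -1*2 = -4
y[2] = -1*2 = -2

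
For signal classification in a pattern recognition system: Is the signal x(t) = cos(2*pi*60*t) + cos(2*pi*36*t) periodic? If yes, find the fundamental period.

f1 = 60 Hz, f2 = 36 Hz
Period T1 = 1/60, T2 = 1/36
Ratio T1/T2 = 36/60, which is rational.
The signal is periodic with fundamental period T = 1/GCD(60,36) = 1/12 s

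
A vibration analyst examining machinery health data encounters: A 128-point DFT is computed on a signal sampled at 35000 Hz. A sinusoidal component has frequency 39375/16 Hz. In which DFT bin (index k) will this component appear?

DFT frequency resolution = f_s/N = 35000/128 = 4375/16 Hz
Bin index k = f_signal / resolution = 39375/16 / 4375/16 = 9
The signal frequency 39375/16 Hz falls in DFT bin k = 9.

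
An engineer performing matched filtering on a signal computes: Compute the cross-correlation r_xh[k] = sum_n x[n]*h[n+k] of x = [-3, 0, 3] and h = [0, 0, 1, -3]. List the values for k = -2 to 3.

Both sequences indexed from 0 and zero outside their support.
Lags with overlap: k = -2 to 3.
  r_xh[-2] = x[2]*h[0] = 0
  r_xh[-1] = x[1]*h[0] + x[2]*h[1] = 0
  r_xh[0] = x[0]*h[0] + x[1]*h[1] + x[2]*h[2] = 3
  r_xh[1] = x[0]*h[1] + x[1]*h[2] + x[2]*h[3] = -9
  r_xh[2] = x[0]*h[2] + x[1]*h[3] = -3
  r_xh[3] = x[0]*h[3] = 9
r_xh = [0, 0, 3, -9, -3, 9] (for k = -2, ..., 3)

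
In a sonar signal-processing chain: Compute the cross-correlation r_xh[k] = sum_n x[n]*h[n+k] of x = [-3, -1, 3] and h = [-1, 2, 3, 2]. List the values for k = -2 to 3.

Both sequences indexed from 0 and zero outside their support.
Lags with overlap: k = -2 to 3.
  r_xh[-2] = x[2]*h[0] = -3
  r_xh[-1] = x[1]*h[0] + x[2]*h[1] = 7
  r_xh[0] = x[0]*h[0] + x[1]*h[1] + x[2]*h[2] = 10
  r_xh[1] = x[0]*h[1] + x[1]*h[2] + x[2]*h[3] = -3
  r_xh[2] = x[0]*h[2] + x[1]*h[3] = -11
  r_xh[3] = x[0]*h[3] = -6
r_xh = [-3, 7, 10, -3, -11, -6] (for k = -2, ..., 3)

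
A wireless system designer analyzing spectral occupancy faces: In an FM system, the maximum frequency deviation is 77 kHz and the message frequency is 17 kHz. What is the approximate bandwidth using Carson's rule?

Carson's rule: BW = 2*(delta_f + f_m)
= 2*(77 + 17) kHz = 188 kHz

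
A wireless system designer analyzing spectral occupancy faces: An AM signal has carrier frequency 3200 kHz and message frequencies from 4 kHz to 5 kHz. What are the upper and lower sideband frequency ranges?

Upper sideband (USB) = fc + [fm_low, fm_high] = 3200 + [4, 5] = [3204, 3205] kHz
Lower sideband (LSB) = fc - [fm_high, fm_low] = 3200 - [5, 4] = [3195, 3196] kHz
Total occupied spectrum: 3195 kHz to 3205 kHz (plus carrier at 3200 kHz)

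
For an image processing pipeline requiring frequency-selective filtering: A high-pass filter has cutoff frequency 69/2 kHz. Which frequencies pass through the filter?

A high-pass filter passes all frequencies above the cutoff frequency 69/2 kHz and attenuates lower frequencies.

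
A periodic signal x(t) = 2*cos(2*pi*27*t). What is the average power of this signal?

Average power of A*cos(wt) is A^2/2.
P = 2^2 / 2 = 4/2 = 2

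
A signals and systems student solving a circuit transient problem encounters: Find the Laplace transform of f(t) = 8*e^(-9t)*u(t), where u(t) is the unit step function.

Standard Laplace transform pair:
e^(-at)*u(t) <-> 1/(s+a)
With a = 9: L{8*e^(-9t)*u(t)} = 8/(s+9), ROC: Re(s) > -9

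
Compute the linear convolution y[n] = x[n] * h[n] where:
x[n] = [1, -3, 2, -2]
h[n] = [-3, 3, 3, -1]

y[n] = sum_k x[k]*h[n-k]. Output length = len(x) + len(h) - 1 = 4 + 4 - 1 = 7.
y[0] = 1*-3 = -3
y[1] = -3*-3 + 1*3 = 12
y[2] = 2*-3 + -3*3 + 1*3 = -12
y[3] = -2*-3 + 2*3 + -3*3 + 1*-1 = 2
y[4] = -2*3 + 2*3 + -3*-1 = 3
y[5] = -2*3 + 2*-1 = -8
y[6] = -2*-1 = 2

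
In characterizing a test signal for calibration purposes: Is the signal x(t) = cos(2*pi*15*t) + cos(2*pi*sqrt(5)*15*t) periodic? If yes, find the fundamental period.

f1 = 15 Hz, f2 = 15*sqrt(5) Hz
Ratio f2/f1 = sqrt(5), which is irrational.
Since the frequency ratio is irrational, no common period exists.
The signal is not periodic.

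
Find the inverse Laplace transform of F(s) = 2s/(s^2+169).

Standard pair: s/(s^2+w^2) <-> cos(wt)*u(t)
With k=2, w=13: f(t) = 2*cos(13t)*u(t)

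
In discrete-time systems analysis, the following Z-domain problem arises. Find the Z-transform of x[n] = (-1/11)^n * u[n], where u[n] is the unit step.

The Z-transform of a^n * u[n] is z/(z-a) for |z| > |a|.
Here a = -1/11, so X(z) = z/(z - (-1/11)) = 11z/(11z + 1)
ROC: |z| > 1/11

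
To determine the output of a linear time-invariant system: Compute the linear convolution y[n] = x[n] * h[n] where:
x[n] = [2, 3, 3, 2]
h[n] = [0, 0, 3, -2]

y[n] = sum_k x[k]*h[n-k]. Output length = len(x) + len(h) - 1 = 4 + 4 - 1 = 7.
y[0] = 2*0 = 0
y[1] = 3*0 + 2*0 = 0
y[2] = 3*0 + 3*0 + 2*3 = 6
y[3] = 2*0 + 3*0 + 3*3 + 2*-2 = 5
y[4] = 2*0 + 3*3 + 3*-2 = 3
y[5] = 2*3 + 3*-2 = 0
y[6] = 2*-2 = -4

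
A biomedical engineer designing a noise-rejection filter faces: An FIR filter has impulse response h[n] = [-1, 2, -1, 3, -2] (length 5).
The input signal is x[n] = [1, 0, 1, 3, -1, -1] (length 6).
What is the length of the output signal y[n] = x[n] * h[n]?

For linear convolution, the output length is:
len(y) = len(x) + len(h) - 1 = 6 + 5 - 1 = 10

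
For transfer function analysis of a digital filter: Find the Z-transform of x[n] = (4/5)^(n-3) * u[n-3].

Time-shifting property: if X(z) = Z{x[n]}, then Z{x[n-d]} = z^(-d) * X(z)
X(z) = z/(z - 4/5) for x[n] = (4/5)^n * u[n]
Z{x[n-3]} = z^(-3) * z/(z - 4/5) = z^(-2)/(z - 4/5)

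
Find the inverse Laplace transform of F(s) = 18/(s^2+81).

Standard pair: w/(s^2+w^2) <-> sin(wt)*u(t)
Recognize w^2 = 81, so w = 9; numerator 18 = 2*9.
f(t) = 2*sin(9t)*u(t)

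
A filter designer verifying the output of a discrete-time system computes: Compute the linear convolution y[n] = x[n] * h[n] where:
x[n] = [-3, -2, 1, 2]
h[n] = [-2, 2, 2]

y[n] = sum_k x[k]*h[n-k]. Output length = len(x) + len(h) - 1 = 4 + 3 - 1 = 6.
y[0] = -3*-2 = 6
y[1] = -2*-2 + -3*2 = -2
y[2] = 1*-2 + -2*2 + -3*2 = -12
y[3] = 2*-2 + 1*2 + -2*2 = -6
y[4] = 2*2 + 1*2 = 6
y[5] = 2*2 = 4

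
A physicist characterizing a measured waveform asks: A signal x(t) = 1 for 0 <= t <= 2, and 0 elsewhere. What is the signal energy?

Energy = integral of |x(t)|^2 dt over the signal duration
= 1^2 * 2 = 1 * 2 = 2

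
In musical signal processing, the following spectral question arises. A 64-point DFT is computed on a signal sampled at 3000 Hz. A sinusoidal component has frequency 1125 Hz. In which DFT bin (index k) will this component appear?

DFT frequency resolution = f_s/N = 3000/64 = 375/8 Hz
Bin index k = f_signal / resolution = 1125 / 375/8 = 24
The signal frequency 1125 Hz falls in DFT bin k = 24.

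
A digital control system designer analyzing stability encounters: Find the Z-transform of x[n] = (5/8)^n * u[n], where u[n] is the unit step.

The Z-transform of a^n * u[n] is z/(z-a) for |z| > |a|.
Here a = 5/8, so X(z) = z/(z - (5/8)) = 8z/(8z - 5)
ROC: |z| > 5/8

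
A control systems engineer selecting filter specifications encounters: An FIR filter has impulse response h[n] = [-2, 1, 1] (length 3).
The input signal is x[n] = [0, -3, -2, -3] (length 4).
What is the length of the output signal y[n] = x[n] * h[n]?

For linear convolution, the output length is:
len(y) = len(x) + len(h) - 1 = 4 + 3 - 1 = 6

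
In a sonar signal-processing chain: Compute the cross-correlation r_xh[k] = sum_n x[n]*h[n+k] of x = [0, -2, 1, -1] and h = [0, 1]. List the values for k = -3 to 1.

Both sequences indexed from 0 and zero outside their support.
Lags with overlap: k = -3 to 1.
  r_xh[-3] = x[3]*h[0] = 0
  r_xh[-2] = x[2]*h[0] + x[3]*h[1] = -1
  r_xh[-1] = x[1]*h[0] + x[2]*h[1] = 1
  r_xh[0] = x[0]*h[0] + x[1]*h[1] = -2
  r_xh[1] = x[0]*h[1] = 0
r_xh = [0, -1, 1, -2, 0] (for k = -3, ..., 1)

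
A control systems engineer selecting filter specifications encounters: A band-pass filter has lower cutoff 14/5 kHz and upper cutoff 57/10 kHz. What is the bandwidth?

Bandwidth = f_high - f_low
= 57/10 kHz - 14/5 kHz = 29/10 kHz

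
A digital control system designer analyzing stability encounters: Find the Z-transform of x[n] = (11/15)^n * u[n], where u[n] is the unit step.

The Z-transform of a^n * u[n] is z/(z-a) for |z| > |a|.
Here a = 11/15, so X(z) = z/(z - (11/15)) = 15z/(15z - 11)
ROC: |z| > 11/15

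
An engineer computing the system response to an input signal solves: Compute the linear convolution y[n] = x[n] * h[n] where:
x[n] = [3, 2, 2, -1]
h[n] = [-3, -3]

y[n] = sum_k x[k]*h[n-k]. Output length = len(x) + len(h) - 1 = 4 + 2 - 1 = 5.
y[0] = 3*-3 = -9
y[1] = 2*-3 + 3*-3 = -15
y[2] = 2*-3 + 2*-3 = -12
y[3] = -1*-3 + 2*-3 = -3
y[4] = -1*-3 = 3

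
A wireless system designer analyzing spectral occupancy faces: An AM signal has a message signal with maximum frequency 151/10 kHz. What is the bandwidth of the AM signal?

In AM (double-sideband), the bandwidth is twice the message frequency.
BW = 2 * f_m = 2 * 151/10 kHz = 151/5 kHz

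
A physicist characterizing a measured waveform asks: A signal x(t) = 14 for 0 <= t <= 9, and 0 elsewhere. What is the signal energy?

Energy = integral of |x(t)|^2 dt over the signal duration
= 14^2 * 9 = 196 * 9 = 1764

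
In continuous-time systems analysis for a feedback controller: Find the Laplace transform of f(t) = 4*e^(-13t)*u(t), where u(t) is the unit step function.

Standard Laplace transform pair:
e^(-at)*u(t) <-> 1/(s+a)
With a = 13: L{4*e^(-13t)*u(t)} = 4/(s+13), ROC: Re(s) > -13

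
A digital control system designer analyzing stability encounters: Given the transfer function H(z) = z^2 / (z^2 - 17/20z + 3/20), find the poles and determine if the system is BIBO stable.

Poles are roots of the denominator: z^2 - 17/20z + 3/20 = 0.
Quadratic formula: z = [-(-17/20) +/- sqrt((-17/20)^2 - 4*(3/20))] / 2
Discriminant = 289/400 - 3/5 = 49/400; sqrt = 7/20.
z = (17/20 +/- 7/20) / 2 => z = 3/5 or z = 1/4.
|p1| = 3/5, |p2| = 1/4.
For BIBO stability, all poles must lie inside the unit circle (|p| < 1).
System is STABLE since both |p| < 1.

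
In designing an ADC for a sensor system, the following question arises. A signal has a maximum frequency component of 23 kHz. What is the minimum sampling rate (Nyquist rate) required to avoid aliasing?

By the Nyquist-Shannon sampling theorem,
the minimum sampling rate (Nyquist rate) must be at least 2 * f_max.
Nyquist rate = 2 * 23 kHz = 46 kHz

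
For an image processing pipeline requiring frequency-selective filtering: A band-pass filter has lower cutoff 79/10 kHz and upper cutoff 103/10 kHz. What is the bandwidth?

Bandwidth = f_high - f_low
= 103/10 kHz - 79/10 kHz = 12/5 kHz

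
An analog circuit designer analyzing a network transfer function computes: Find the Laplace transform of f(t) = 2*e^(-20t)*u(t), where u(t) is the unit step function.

Standard Laplace transform pair:
e^(-at)*u(t) <-> 1/(s+a)
With a = 20: L{2*e^(-20t)*u(t)} = 2/(s+20), ROC: Re(s) > -20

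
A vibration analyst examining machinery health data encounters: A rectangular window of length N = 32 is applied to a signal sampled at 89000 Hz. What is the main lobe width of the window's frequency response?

For a rectangular window of length N,
the main lobe width in frequency is 2*f_s/N.
= 2*89000/32 = 11125/2 Hz
This determines the minimum frequency separation for resolving two sinusoids.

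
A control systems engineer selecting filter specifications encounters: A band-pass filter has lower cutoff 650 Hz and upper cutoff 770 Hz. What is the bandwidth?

Bandwidth = f_high - f_low
= 770 Hz - 650 Hz = 120 Hz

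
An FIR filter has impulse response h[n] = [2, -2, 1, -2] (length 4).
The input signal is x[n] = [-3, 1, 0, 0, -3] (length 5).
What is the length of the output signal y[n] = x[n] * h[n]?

For linear convolution, the output length is:
len(y) = len(x) + len(h) - 1 = 5 + 4 - 1 = 8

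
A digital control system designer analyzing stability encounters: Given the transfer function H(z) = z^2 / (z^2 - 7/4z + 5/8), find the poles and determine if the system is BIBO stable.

Poles are roots of the denominator: z^2 - 7/4z + 5/8 = 0.
Quadratic formula: z = [-(-7/4) +/- sqrt((-7/4)^2 - 4*(5/8))] / 2
Discriminant = 49/16 - 5/2 = 9/16; sqrt = 3/4.
z = (7/4 +/- 3/4) / 2 => z = 5/4 or z = 1/2.
|p1| = 5/4, |p2| = 1/2.
For BIBO stability, all poles must lie inside the unit circle (|p| < 1).
System is UNSTABLE since at least one |p| >= 1.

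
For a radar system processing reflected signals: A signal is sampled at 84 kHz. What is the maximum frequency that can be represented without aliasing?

The maximum frequency that can be represented without aliasing
is the Nyquist frequency: f_max = f_s / 2 = 84 kHz / 2 = 42 kHz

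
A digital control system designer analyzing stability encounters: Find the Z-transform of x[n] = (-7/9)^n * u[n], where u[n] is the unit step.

The Z-transform of a^n * u[n] is z/(z-a) for |z| > |a|.
Here a = -7/9, so X(z) = z/(z - (-7/9)) = 9z/(9z + 7)
ROC: |z| > 7/9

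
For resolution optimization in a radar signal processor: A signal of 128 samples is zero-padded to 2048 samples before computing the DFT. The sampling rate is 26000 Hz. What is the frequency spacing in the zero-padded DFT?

Original DFT: N = 128, resolution = f_s/N = 26000/128 = 1625/8 Hz
Zero-padded DFT: N = 2048, resolution = f_s/N = 26000/2048 = 1625/128 Hz
Zero-padding interpolates the spectrum (finer frequency grid)
but does NOT improve the true spectral resolution (ability to resolve close frequencies).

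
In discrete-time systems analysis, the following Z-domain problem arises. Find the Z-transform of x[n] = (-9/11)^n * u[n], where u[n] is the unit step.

The Z-transform of a^n * u[n] is z/(z-a) for |z| > |a|.
Here a = -9/11, so X(z) = z/(z - (-9/11)) = 11z/(11z + 9)
ROC: |z| > 9/11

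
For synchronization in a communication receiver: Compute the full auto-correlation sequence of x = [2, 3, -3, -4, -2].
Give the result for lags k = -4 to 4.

r_xx[k] = sum_m x[m]*x[m+k], indexed from 0, for k = -4 to 4:
  r_xx[-4] = x[4]*x[0] = -4
  r_xx[-3] = x[3]*x[0] + x[4]*x[1] = -14
  r_xx[-2] = x[2]*x[0] + x[3]*x[1] + x[4]*x[2] = -12
  r_xx[-1] = x[1]*x[0] + x[2]*x[1] + x[3]*x[2] + x[4]*x[3] = 17
  r_xx[0] = x[0]*x[0] + x[1]*x[1] + x[2]*x[2] + x[3]*x[3] + x[4]*x[4] = 42
  r_xx[1] = x[0]*x[1] + x[1]*x[2] + x[2]*x[3] + x[3]*x[4] = 17
  r_xx[2] = x[0]*x[2] + x[1]*x[3] + x[2]*x[4] = -12
  r_xx[3] = x[0]*x[3] + x[1]*x[4] = -14
  r_xx[4] = x[0]*x[4] = -4
r_xx = [-4, -14, -12, 17, 42, 17, -12, -14, -4]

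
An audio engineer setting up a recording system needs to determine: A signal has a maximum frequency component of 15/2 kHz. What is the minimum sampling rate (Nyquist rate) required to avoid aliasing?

By the Nyquist-Shannon sampling theorem,
the minimum sampling rate (Nyquist rate) must be at least 2 * f_max.
Nyquist rate = 2 * 15/2 kHz = 15 kHz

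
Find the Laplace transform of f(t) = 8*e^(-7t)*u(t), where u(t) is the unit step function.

Standard Laplace transform pair:
e^(-at)*u(t) <-> 1/(s+a)
With a = 7: L{8*e^(-7t)*u(t)} = 8/(s+7), ROC: Re(s) > -7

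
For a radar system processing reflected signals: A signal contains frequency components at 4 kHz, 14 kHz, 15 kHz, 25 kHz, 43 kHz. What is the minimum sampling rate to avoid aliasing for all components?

The highest frequency component is f_max = 43 kHz.
Nyquist rate = 2 * f_max = 2 * 43 kHz = 86 kHz.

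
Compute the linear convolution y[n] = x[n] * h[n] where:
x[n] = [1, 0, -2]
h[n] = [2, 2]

y[n] = sum_k x[k]*h[n-k]. Output length = len(x) + len(h) - 1 = 3 + 2 - 1 = 4.
y[0] = 1*2 = 2
y[1] = 0*2 + 1*2 = 2
y[2] = -2*2 + 0*2 = -4
y[3] = -2*2 = -4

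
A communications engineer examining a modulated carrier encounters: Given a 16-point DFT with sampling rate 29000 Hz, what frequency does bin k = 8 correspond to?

The frequency of DFT bin k is: f_k = k * f_s / N
f_8 = 8 * 29000 / 16 = 14500 Hz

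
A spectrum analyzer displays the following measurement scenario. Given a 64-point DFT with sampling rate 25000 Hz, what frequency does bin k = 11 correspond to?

The frequency of DFT bin k is: f_k = k * f_s / N
f_11 = 11 * 25000 / 64 = 34375/8 Hz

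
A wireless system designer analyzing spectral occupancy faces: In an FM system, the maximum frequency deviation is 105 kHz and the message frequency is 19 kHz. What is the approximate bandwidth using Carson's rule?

Carson's rule: BW = 2*(delta_f + f_m)
= 2*(105 + 19) kHz = 248 kHz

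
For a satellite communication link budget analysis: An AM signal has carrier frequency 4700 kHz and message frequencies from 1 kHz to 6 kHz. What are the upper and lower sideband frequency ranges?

Upper sideband (USB) = fc + [fm_low, fm_high] = 4700 + [1, 6] = [4701, 4706] kHz
Lower sideband (LSB) = fc - [fm_high, fm_low] = 4700 - [6, 1] = [4694, 4699] kHz
Total occupied spectrum: 4694 kHz to 4706 kHz (plus carrier at 4700 kHz)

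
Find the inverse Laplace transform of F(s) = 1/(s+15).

Standard pair: k/(s+a) <-> k*e^(-at)*u(t)
With k=1, a=15: f(t) = e^(-15t)*u(t)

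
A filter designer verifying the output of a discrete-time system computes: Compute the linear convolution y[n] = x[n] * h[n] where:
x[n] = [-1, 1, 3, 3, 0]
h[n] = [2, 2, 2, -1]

y[n] = sum_k x[k]*h[n-k]. Output length = len(x) + len(h) - 1 = 5 + 4 - 1 = 8.
y[0] = -1*2 = -2
y[1] = 1*2 + -1*2 = 0
y[2] = 3*2 + 1*2 + -1*2 = 6
y[3] = 3*2 + 3*2 + 1*2 + -1*-1 = 15
y[4] = 0*2 + 3*2 + 3*2 + 1*-1 = 11
y[5] = 0*2 + 3*2 + 3*-1 = 3
y[6] = 0*2 + 3*-1 = -3
y[7] = 0*-1 = 0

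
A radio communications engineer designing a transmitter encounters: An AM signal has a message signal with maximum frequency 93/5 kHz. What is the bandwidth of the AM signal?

In AM (double-sideband), the bandwidth is twice the message frequency.
BW = 2 * f_m = 2 * 93/5 kHz = 186/5 kHz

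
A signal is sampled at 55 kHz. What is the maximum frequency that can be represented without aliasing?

The maximum frequency that can be represented without aliasing
is the Nyquist frequency: f_max = f_s / 2 = 55 kHz / 2 = 55/2 kHz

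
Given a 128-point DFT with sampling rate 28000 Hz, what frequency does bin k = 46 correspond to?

The frequency of DFT bin k is: f_k = k * f_s / N
f_46 = 46 * 28000 / 128 = 20125/2 Hz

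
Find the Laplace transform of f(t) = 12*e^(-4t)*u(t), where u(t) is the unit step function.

Standard Laplace transform pair:
e^(-at)*u(t) <-> 1/(s+a)
With a = 4: L{12*e^(-4t)*u(t)} = 12/(s+4), ROC: Re(s) > -4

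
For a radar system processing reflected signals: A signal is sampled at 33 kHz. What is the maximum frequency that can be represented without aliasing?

The maximum frequency that can be represented without aliasing
is the Nyquist frequency: f_max = f_s / 2 = 33 kHz / 2 = 33/2 kHz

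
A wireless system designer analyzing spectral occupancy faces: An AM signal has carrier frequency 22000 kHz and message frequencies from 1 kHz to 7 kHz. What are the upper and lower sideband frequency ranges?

Upper sideband (USB) = fc + [fm_low, fm_high] = 22000 + [1, 7] = [22001, 22007] kHz
Lower sideband (LSB) = fc - [fm_high, fm_low] = 22000 - [7, 1] = [21993, 21999] kHz
Total occupied spectrum: 21993 kHz to 22007 kHz (plus carrier at 22000 kHz)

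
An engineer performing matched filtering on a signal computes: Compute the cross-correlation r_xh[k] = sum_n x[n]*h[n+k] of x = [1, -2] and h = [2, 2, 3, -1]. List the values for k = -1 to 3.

Both sequences indexed from 0 and zero outside their support.
Lags with overlap: k = -1 to 3.
  r_xh[-1] = x[1]*h[0] = -4
  r_xh[0] = x[0]*h[0] + x[1]*h[1] = -2
  r_xh[1] = x[0]*h[1] + x[1]*h[2] = -4
  r_xh[2] = x[0]*h[2] + x[1]*h[3] = 5
  r_xh[3] = x[0]*h[3] = -1
r_xh = [-4, -2, -4, 5, -1] (for k = -1, ..., 3)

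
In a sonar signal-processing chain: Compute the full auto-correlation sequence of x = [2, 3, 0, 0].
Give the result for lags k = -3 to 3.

r_xx[k] = sum_m x[m]*x[m+k], indexed from 0, for k = -3 to 3:
  r_xx[-3] = x[3]*x[0] = 0
  r_xx[-2] = x[2]*x[0] + x[3]*x[1] = 0
  r_xx[-1] = x[1]*x[0] + x[2]*x[1] + x[3]*x[2] = 6
  r_xx[0] = x[0]*x[0] + x[1]*x[1] + x[2]*x[2] + x[3]*x[3] = 13
  r_xx[1] = x[0]*x[1] + x[1]*x[2] + x[2]*x[3] = 6
  r_xx[2] = x[0]*x[2] + x[1]*x[3] = 0
  r_xx[3] = x[0]*x[3] = 0
r_xx = [0, 0, 6, 13, 6, 0, 0]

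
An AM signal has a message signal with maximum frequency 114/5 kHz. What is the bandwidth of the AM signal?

In AM (double-sideband), the bandwidth is twice the message frequency.
BW = 2 * f_m = 2 * 114/5 kHz = 228/5 kHz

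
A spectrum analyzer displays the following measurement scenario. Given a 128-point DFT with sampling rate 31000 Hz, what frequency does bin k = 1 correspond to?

The frequency of DFT bin k is: f_k = k * f_s / N
f_1 = 1 * 31000 / 128 = 3875/16 Hz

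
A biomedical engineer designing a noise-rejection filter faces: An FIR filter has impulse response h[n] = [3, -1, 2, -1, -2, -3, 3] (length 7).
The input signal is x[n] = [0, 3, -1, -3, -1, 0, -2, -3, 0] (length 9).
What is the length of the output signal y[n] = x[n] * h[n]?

For linear convolution, the output length is:
len(y) = len(x) + len(h) - 1 = 9 + 7 - 1 = 15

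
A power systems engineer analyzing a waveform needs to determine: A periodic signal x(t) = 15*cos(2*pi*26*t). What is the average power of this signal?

Average power of A*cos(wt) is A^2/2.
P = 15^2 / 2 = 225/2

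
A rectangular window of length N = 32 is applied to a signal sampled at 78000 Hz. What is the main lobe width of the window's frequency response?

For a rectangular window of length N,
the main lobe width in frequency is 2*f_s/N.
= 2*78000/32 = 4875 Hz
This determines the minimum frequency separation for resolving two sinusoids.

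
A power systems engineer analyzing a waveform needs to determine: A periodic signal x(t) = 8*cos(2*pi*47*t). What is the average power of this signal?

Average power of A*cos(wt) is A^2/2.
P = 8^2 / 2 = 64/2 = 32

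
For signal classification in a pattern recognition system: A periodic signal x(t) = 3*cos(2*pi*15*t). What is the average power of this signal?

Average power of A*cos(wt) is A^2/2.
P = 3^2 / 2 = 9/2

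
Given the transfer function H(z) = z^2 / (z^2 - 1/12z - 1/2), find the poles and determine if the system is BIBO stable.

Poles are roots of the denominator: z^2 - 1/12z - 1/2 = 0.
Quadratic formula: z = [-(-1/12) +/- sqrt((-1/12)^2 - 4*(-1/2))] / 2
Discriminant = 1/144 + 2 = 289/144; sqrt = 17/12.
z = (1/12 +/- 17/12) / 2 => z = 3/4 or z = -2/3.
|p1| = 2/3, |p2| = 3/4.
For BIBO stability, all poles must lie inside the unit circle (|p| < 1).
System is STABLE since both |p| < 1.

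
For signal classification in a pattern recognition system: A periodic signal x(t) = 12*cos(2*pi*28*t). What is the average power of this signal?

Average power of A*cos(wt) is A^2/2.
P = 12^2 / 2 = 144/2 = 72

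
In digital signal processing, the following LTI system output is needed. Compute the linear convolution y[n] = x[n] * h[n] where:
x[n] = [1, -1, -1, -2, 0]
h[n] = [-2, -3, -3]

y[n] = sum_k x[k]*h[n-k]. Output length = len(x) + len(h) - 1 = 5 + 3 - 1 = 7.
y[0] = 1*-2 = -2
y[1] = -1*-2 + 1*-3 = -1
y[2] = -1*-2 + -1*-3 + 1*-3 = 2
y[3] = -2*-2 + -1*-3 + -1*-3 = 10
y[4] = 0*-2 + -2*-3 + -1*-3 = 9
y[5] = 0*-3 + -2*-3 = 6
y[6] = 0*-3 = 0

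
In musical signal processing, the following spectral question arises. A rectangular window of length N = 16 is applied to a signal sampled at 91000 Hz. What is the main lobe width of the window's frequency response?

For a rectangular window of length N,
the main lobe width in frequency is 2*f_s/N.
= 2*91000/16 = 11375 Hz
This determines the minimum frequency separation for resolving two sinusoids.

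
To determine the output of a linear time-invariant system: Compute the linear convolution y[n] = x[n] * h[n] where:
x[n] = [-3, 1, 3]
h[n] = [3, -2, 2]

y[n] = sum_k x[k]*h[n-k]. Output length = len(x) + len(h) - 1 = 3 + 3 - 1 = 5.
y[0] = -3*3 = -9
y[1] = 1*3 + -3*-2 = 9
y[2] = 3*3 + 1*-2 + -3*2 = 1
y[3] = 3*-2 + 1*2 = -4
y[4] = 3*2 = 6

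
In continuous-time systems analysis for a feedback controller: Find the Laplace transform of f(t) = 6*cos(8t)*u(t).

Standard pair: cos(wt)*u(t) <-> s/(s^2+w^2)
With w = 8: L{6*cos(8t)*u(t)} = 6s/(s^2+64)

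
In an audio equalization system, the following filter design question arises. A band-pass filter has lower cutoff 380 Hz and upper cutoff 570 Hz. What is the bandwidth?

Bandwidth = f_high - f_low
= 570 Hz - 380 Hz = 190 Hz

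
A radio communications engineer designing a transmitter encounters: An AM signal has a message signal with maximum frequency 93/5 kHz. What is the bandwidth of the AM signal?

In AM (double-sideband), the bandwidth is twice the message frequency.
BW = 2 * f_m = 2 * 93/5 kHz = 186/5 kHz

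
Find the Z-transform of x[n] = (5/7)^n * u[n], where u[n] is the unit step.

The Z-transform of a^n * u[n] is z/(z-a) for |z| > |a|.
Here a = 5/7, so X(z) = z/(z - (5/7)) = 7z/(7z - 5)
ROC: |z| > 5/7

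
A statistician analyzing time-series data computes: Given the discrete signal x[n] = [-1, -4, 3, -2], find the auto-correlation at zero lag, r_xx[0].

The auto-correlation at zero lag r_xx[0] equals the signal energy.
r_xx[0] = sum of x[n]^2 = (-1)^2 + (-4)^2 + 3^2 + (-2)^2
= 1 + 16 + 9 + 4 = 30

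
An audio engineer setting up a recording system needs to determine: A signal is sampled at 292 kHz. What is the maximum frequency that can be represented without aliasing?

The maximum frequency that can be represented without aliasing
is the Nyquist frequency: f_max = f_s / 2 = 292 kHz / 2 = 146 kHz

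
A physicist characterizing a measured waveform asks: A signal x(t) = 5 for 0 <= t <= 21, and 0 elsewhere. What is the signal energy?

Energy = integral of |x(t)|^2 dt over the signal duration
= 5^2 * 21 = 25 * 21 = 525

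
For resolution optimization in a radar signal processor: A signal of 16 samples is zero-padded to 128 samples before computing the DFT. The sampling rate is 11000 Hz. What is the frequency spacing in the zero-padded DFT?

Original DFT: N = 16, resolution = f_s/N = 11000/16 = 1375/2 Hz
Zero-padded DFT: N = 128, resolution = f_s/N = 11000/128 = 1375/16 Hz
Zero-padding interpolates the spectrum (finer frequency grid)
but does NOT improve the true spectral resolution (ability to resolve close frequencies).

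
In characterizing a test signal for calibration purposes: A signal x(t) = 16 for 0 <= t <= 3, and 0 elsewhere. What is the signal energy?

Energy = integral of |x(t)|^2 dt over the signal duration
= 16^2 * 3 = 256 * 3 = 768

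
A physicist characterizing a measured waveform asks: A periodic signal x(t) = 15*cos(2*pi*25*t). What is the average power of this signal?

Average power of A*cos(wt) is A^2/2.
P = 15^2 / 2 = 225/2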